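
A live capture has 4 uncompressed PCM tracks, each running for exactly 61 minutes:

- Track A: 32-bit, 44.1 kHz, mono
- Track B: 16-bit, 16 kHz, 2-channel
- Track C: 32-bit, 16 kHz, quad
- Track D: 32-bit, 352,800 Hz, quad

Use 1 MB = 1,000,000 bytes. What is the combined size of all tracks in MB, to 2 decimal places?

exactly 61 minutes = 3,660 s.
Track A: 44,100 × 3,660 × 4 × 1 = 645,624,000 bytes.
Track B: 16,000 × 3,660 × 2 × 2 = 234,240,000 bytes.
Track C: 16,000 × 3,660 × 4 × 4 = 936,960,000 bytes.
Track D: 352,800 × 3,660 × 4 × 4 = 20,659,968,000 bytes.
Total = 22,476,792,000 bytes = 22476.79 MB.

22476.79 MB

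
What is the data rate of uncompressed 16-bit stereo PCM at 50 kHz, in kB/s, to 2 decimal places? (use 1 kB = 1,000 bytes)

200.00 kB/s

Bit rate = 50,000 × 16 × 2 = 1,600,000 bits/s.
1,600,000 / 8 = 200,000 B/s = 200.00 kB/s.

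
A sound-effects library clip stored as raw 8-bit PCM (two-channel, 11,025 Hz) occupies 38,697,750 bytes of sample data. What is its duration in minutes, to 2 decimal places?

Byte rate = 11,025 × 1 × 2 = 22,050 bytes/s.
Duration = 38,697,750 / 22,050 = 1,755 s.
1,755 s / 60 = 29.25 minutes.

29.25 minutes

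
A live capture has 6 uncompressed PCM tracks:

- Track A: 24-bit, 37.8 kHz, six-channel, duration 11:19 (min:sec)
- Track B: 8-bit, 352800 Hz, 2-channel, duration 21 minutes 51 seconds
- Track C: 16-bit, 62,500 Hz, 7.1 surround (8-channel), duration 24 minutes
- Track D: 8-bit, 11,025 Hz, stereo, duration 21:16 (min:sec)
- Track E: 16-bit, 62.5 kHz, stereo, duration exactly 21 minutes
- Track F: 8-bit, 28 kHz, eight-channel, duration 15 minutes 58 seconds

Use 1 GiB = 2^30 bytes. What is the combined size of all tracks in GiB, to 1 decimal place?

3.2 GiB

Track A: 11:19 (min:sec) = 679 s; 37,800 × 679 × 3 × 6 = 461,991,600 bytes.
Track B: 21 minutes 51 seconds = 1,311 s; 352,800 × 1,311 × 1 × 2 = 925,041,600 bytes.
Track C: 24 minutes = 1,440 s; 62,500 × 1,440 × 2 × 8 = 1,440,000,000 bytes.
Track D: 21:16 (min:sec) = 1,276 s; 11,025 × 1,276 × 1 × 2 = 28,135,800 bytes.
Track E: exactly 21 minutes = 1,260 s; 62,500 × 1,260 × 2 × 2 = 315,000,000 bytes.
Track F: 15 minutes 58 seconds = 958 s; 28,000 × 958 × 1 × 8 = 214,592,000 bytes.
Total = 3,384,761,000 bytes = 3.2 GiB.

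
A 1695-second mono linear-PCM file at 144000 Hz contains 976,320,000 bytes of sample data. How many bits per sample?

Bytes per sample = 976,320,000 / (144,000 × 1,695 × 1) = 976,320,000 / 244,080,000 = 4.
Bit depth = 4 × 8 = 32 bits.

32 bits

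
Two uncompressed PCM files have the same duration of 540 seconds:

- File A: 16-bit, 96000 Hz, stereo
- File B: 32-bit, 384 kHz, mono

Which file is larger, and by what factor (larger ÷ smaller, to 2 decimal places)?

File A: 96,000 × 2 × 2 = 384,000 bytes/s.
File B: 384,000 × 4 × 1 = 1,536,000 bytes/s.
File B is larger; ratio = 829,440,000 / 207,360,000 = 4.00.

File B, by a factor of 4.00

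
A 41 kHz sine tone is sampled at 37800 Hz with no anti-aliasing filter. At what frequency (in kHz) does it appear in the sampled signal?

Nyquist = 37,800/2 = 18,900 Hz; 41,000 Hz exceeds it.
Alias = |41,000 − 1×37,800| = |41,000 − 37,800| = 3,200 Hz = 3.2 kHz.

3.2 kHz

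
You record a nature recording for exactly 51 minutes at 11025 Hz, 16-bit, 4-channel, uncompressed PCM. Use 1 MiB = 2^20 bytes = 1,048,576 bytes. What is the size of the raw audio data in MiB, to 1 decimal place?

257.4 MiB

Duration = exactly 51 minutes = 3,060 s.
Bytes = 11,025 samples/s × 3,060 s × 2 bytes/sample × 4 ch = 269,892,000 bytes.
269,892,000 / 1,048,576 = 257.4 MiB.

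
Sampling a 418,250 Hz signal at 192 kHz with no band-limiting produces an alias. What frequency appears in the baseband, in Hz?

34,250 Hz

Nyquist = 192,000/2 = 96,000 Hz; 418,250 Hz exceeds it.
Alias = |418,250 − 2×192,000| = |418,250 − 384,000| = 34,250 Hz.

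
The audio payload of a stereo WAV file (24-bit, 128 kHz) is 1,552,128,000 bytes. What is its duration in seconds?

Byte rate = 128,000 × 3 × 2 = 768,000 bytes/s.
Duration = 1,552,128,000 / 768,000 = 2,021 s.

2,021 seconds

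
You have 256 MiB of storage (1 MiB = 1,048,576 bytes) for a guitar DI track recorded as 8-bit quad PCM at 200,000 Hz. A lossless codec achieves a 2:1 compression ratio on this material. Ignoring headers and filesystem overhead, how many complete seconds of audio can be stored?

671 seconds

Uncompressed byte rate = 200,000 × 1 × 4 = 800,000 bytes/s.
After 2:1 compression, effective rate ≈ 400000 bytes/s.
Capacity = 256 × 1,048,576 = 268,435,456 bytes.
268,435,456 / effective rate ≈ 671.09 s → 671 seconds.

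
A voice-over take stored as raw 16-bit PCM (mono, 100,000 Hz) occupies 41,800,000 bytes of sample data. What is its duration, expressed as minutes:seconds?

3:29

Byte rate = 100,000 × 2 × 1 = 200,000 bytes/s.
Duration = 41,800,000 / 200,000 = 209 s.
209 s = 3:29.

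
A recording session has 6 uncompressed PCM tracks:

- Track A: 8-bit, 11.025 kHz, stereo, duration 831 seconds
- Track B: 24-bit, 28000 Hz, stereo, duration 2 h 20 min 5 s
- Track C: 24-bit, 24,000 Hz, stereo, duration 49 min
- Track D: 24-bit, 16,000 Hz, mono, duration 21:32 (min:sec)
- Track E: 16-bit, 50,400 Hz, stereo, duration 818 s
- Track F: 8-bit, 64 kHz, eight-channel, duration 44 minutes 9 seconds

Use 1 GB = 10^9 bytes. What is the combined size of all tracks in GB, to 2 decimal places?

3.44 GB

Track A: 11,025 × 831 × 1 × 2 = 18,323,550 bytes.
Track B: 2 h 20 min 5 s = 8,405 s; 28,000 × 8,405 × 3 × 2 = 1,412,040,000 bytes.
Track C: 49 min = 2,940 s; 24,000 × 2,940 × 3 × 2 = 423,360,000 bytes.
Track D: 21:32 (min:sec) = 1,292 s; 16,000 × 1,292 × 3 × 1 = 62,016,000 bytes.
Track E: 50,400 × 818 × 2 × 2 = 164,908,800 bytes.
Track F: 44 minutes 9 seconds = 2,649 s; 64,000 × 2,649 × 1 × 8 = 1,356,288,000 bytes.
Total = 3,436,936,350 bytes = 3.44 GB.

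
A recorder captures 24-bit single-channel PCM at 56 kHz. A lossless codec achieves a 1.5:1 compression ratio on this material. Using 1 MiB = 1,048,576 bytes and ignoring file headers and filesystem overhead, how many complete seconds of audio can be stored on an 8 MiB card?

74 seconds

Uncompressed byte rate = 56,000 × 3 × 1 = 168,000 bytes/s.
After 1.5:1 compression, effective rate ≈ 112000 bytes/s.
Capacity = 8 × 1,048,576 = 8,388,608 bytes.
8,388,608 / effective rate ≈ 74.9 s → 74 seconds.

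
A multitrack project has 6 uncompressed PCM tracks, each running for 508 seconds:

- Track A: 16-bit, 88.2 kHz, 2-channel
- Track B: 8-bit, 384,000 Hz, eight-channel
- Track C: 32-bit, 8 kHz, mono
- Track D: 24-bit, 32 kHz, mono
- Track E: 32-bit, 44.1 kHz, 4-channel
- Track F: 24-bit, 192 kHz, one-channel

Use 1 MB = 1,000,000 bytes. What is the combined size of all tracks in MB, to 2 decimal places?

Track A: 88,200 × 508 × 2 × 2 = 179,222,400 bytes.
Track B: 384,000 × 508 × 1 × 8 = 1,560,576,000 bytes.
Track C: 8,000 × 508 × 4 × 1 = 16,256,000 bytes.
Track D: 32,000 × 508 × 3 × 1 = 48,768,000 bytes.
Track E: 44,100 × 508 × 4 × 4 = 358,444,800 bytes.
Track F: 192,000 × 508 × 3 × 1 = 292,608,000 bytes.
Total = 2,455,875,200 bytes = 2455.88 MB.

2455.88 MB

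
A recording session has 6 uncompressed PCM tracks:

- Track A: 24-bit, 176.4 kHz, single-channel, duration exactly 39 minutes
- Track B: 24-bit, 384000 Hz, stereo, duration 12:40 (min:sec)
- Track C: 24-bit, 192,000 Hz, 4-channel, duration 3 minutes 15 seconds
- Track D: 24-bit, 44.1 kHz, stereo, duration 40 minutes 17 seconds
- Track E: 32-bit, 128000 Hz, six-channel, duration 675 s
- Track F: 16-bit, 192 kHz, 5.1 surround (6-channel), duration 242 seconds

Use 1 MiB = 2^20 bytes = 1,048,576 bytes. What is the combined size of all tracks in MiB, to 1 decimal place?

6398.5 MiB

Track A: exactly 39 minutes = 2,340 s; 176,400 × 2,340 × 3 × 1 = 1,238,328,000 bytes.
Track B: 12:40 (min:sec) = 760 s; 384,000 × 760 × 3 × 2 = 1,751,040,000 bytes.
Track C: 3 minutes 15 seconds = 195 s; 192,000 × 195 × 3 × 4 = 449,280,000 bytes.
Track D: 40 minutes 17 seconds = 2,417 s; 44,100 × 2,417 × 3 × 2 = 639,538,200 bytes.
Track E: 128,000 × 675 × 4 × 6 = 2,073,600,000 bytes.
Track F: 192,000 × 242 × 2 × 6 = 557,568,000 bytes.
Total = 6,709,354,200 bytes = 6398.5 MiB.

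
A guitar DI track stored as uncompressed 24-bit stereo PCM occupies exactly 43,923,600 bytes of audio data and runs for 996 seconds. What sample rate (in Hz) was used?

Bytes = sample_rate × seconds × bytes_per_sample × channels.
sample_rate = 43,923,600 / (996 × 3 × 2) = 43,923,600 / 5,976 = 7,350 Hz.

7,350 Hz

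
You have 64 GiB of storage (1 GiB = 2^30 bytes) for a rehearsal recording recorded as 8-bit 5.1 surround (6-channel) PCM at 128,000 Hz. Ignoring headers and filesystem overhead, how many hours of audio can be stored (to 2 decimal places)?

24.86 hours

Uncompressed byte rate = 128,000 × 1 × 6 = 768,000 bytes/s.
Capacity = 64 × 1,073,741,824 = 68,719,476,736 bytes.
68,719,476,736 / 768,000 ≈ 89478.49 s → 24.86 hours.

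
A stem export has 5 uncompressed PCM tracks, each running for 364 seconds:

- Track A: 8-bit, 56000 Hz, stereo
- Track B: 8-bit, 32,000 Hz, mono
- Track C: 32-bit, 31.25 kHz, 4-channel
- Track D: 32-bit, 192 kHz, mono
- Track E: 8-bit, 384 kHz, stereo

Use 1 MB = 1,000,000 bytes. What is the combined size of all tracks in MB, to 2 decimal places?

793.52 MB

Track A: 56,000 × 364 × 1 × 2 = 40,768,000 bytes.
Track B: 32,000 × 364 × 1 × 1 = 11,648,000 bytes.
Track C: 31,250 × 364 × 4 × 4 = 182,000,000 bytes.
Track D: 192,000 × 364 × 4 × 1 = 279,552,000 bytes.
Track E: 384,000 × 364 × 1 × 2 = 279,552,000 bytes.
Total = 793,520,000 bytes = 793.52 MB.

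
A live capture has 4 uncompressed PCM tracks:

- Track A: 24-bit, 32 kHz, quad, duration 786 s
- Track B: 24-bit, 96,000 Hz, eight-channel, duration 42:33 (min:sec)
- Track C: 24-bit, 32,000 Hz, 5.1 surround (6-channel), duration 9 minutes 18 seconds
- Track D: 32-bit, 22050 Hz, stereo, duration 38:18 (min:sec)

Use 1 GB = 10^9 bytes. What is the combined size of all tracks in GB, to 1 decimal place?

Track A: 32,000 × 786 × 3 × 4 = 301,824,000 bytes.
Track B: 42:33 (min:sec) = 2,553 s; 96,000 × 2,553 × 3 × 8 = 5,882,112,000 bytes.
Track C: 9 minutes 18 seconds = 558 s; 32,000 × 558 × 3 × 6 = 321,408,000 bytes.
Track D: 38:18 (min:sec) = 2,298 s; 22,050 × 2,298 × 4 × 2 = 405,367,200 bytes.
Total = 6,910,711,200 bytes = 6.9 GB.

6.9 GB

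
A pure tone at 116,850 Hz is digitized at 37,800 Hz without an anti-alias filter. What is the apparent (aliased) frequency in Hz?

3,450 Hz

Nyquist = 37,800/2 = 18,900 Hz; 116,850 Hz exceeds it.
Alias = |116,850 − 3×37,800| = |116,850 − 113,400| = 3,450 Hz.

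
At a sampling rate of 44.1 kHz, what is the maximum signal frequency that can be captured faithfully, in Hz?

22,050 Hz

Nyquist frequency = sample rate / 2 = 44,100 / 2 = 22,050 Hz.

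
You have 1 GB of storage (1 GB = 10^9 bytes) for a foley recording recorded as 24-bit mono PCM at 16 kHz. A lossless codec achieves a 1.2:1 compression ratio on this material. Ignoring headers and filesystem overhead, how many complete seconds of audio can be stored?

Uncompressed byte rate = 16,000 × 3 × 1 = 48,000 bytes/s.
After 1.2:1 compression, effective rate ≈ 40000 bytes/s.
Capacity = 1 × 1,000,000,000 = 1,000,000,000 bytes.
1,000,000,000 / effective rate ≈ 25000 s → 25,000 seconds.

25,000 seconds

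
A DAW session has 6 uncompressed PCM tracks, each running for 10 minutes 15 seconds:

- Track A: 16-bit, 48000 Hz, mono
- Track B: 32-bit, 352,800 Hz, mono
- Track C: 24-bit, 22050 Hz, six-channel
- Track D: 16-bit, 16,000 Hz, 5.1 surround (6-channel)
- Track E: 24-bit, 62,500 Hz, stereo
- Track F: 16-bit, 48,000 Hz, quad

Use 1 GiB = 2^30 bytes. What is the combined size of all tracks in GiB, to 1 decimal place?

1.6 GiB

10 minutes 15 seconds = 615 s.
Track A: 48,000 × 615 × 2 × 1 = 59,040,000 bytes.
Track B: 352,800 × 615 × 4 × 1 = 867,888,000 bytes.
Track C: 22,050 × 615 × 3 × 6 = 244,093,500 bytes.
Track D: 16,000 × 615 × 2 × 6 = 118,080,000 bytes.
Track E: 62,500 × 615 × 3 × 2 = 230,625,000 bytes.
Track F: 48,000 × 615 × 2 × 4 = 236,160,000 bytes.
Total = 1,755,886,500 bytes = 1.6 GiB.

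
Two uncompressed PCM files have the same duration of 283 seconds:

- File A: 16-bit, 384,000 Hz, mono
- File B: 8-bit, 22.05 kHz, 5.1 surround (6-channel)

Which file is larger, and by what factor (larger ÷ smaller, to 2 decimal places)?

File A, by a factor of 5.80

File A: 384,000 × 2 × 1 = 768,000 bytes/s.
File B: 22,050 × 1 × 6 = 132,300 bytes/s.
File A is larger; ratio = 217,344,000 / 37,440,900 = 5.80.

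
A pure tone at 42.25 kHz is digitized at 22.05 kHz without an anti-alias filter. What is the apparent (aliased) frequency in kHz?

Nyquist = 22,050/2 = 11,025 Hz; 42,250 Hz exceeds it.
Alias = |42,250 − 2×22,050| = |42,250 − 44,100| = 1,850 Hz = 1.85 kHz.

1.85 kHz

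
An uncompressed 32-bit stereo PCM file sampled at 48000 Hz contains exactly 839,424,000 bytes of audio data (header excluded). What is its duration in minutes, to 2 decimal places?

Byte rate = 48,000 × 4 × 2 = 384,000 bytes/s.
Duration = 839,424,000 / 384,000 = 2,186 s.
2,186 s / 60 = 36.43 minutes.

36.43 minutes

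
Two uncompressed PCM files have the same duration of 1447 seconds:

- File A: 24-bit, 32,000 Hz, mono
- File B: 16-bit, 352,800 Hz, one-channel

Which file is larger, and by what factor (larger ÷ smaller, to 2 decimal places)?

File A: 32,000 × 3 × 1 = 96,000 bytes/s.
File B: 352,800 × 2 × 1 = 705,600 bytes/s.
File B is larger; ratio = 1,021,003,200 / 138,912,000 = 7.35.

File B, by a factor of 7.35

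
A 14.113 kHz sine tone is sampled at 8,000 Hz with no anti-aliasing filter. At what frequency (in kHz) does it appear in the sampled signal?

1.887 kHz

Nyquist = 8,000/2 = 4,000 Hz; 14,113 Hz exceeds it.
Alias = |14,113 − 2×8,000| = |14,113 − 16,000| = 1,887 Hz = 1.887 kHz.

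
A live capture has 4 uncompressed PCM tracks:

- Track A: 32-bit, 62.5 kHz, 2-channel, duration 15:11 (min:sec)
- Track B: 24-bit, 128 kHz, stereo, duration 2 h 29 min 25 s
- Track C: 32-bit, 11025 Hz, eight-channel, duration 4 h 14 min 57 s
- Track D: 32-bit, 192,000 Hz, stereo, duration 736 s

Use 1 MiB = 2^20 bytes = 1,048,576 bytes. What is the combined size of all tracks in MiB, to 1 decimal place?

13225.5 MiB

Track A: 15:11 (min:sec) = 911 s; 62,500 × 911 × 4 × 2 = 455,500,000 bytes.
Track B: 2 h 29 min 25 s = 8,965 s; 128,000 × 8,965 × 3 × 2 = 6,885,120,000 bytes.
Track C: 4 h 14 min 57 s = 15,297 s; 11,025 × 15,297 × 4 × 8 = 5,396,781,600 bytes.
Track D: 192,000 × 736 × 4 × 2 = 1,130,496,000 bytes.
Total = 13,867,897,600 bytes = 13225.5 MiB.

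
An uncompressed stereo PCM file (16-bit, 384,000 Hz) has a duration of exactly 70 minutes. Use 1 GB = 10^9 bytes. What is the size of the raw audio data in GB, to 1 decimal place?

Duration = exactly 70 minutes = 4,200 s.
Bytes = 384,000 samples/s × 4,200 s × 2 bytes/sample × 2 ch = 6,451,200,000 bytes.
6,451,200,000 / 1,000,000,000 = 6.5 GB.

6.5 GB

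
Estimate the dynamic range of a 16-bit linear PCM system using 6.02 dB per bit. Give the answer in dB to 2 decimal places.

16 × 6.02 = 96.32 dB.

96.32 dB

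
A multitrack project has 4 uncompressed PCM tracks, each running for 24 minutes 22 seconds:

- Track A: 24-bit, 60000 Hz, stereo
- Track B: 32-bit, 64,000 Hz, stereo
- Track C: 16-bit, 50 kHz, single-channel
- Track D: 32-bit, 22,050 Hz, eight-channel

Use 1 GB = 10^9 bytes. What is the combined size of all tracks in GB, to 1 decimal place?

2.5 GB

24 minutes 22 seconds = 1,462 s.
Track A: 60,000 × 1,462 × 3 × 2 = 526,320,000 bytes.
Track B: 64,000 × 1,462 × 4 × 2 = 748,544,000 bytes.
Track C: 50,000 × 1,462 × 2 × 1 = 146,200,000 bytes.
Track D: 22,050 × 1,462 × 4 × 8 = 1,031,587,200 bytes.
Total = 2,452,651,200 bytes = 2.5 GB.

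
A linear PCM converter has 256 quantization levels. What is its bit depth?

8 bits

log2(256) = 8.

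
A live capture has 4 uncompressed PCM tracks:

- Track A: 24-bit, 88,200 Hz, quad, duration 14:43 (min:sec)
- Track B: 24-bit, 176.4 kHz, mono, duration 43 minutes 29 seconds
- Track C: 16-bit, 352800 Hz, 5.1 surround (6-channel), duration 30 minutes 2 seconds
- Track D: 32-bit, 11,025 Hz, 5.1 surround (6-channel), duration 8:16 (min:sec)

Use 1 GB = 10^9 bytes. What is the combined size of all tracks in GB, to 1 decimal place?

10.1 GB

Track A: 14:43 (min:sec) = 883 s; 88,200 × 883 × 3 × 4 = 934,567,200 bytes.
Track B: 43 minutes 29 seconds = 2,609 s; 176,400 × 2,609 × 3 × 1 = 1,380,682,800 bytes.
Track C: 30 minutes 2 seconds = 1,802 s; 352,800 × 1,802 × 2 × 6 = 7,628,947,200 bytes.
Track D: 8:16 (min:sec) = 496 s; 11,025 × 496 × 4 × 6 = 131,241,600 bytes.
Total = 10,075,438,800 bytes = 10.1 GB.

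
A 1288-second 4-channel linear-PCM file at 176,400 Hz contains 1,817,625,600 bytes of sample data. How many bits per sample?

Bytes per sample = 1,817,625,600 / (176,400 × 1,288 × 4) = 1,817,625,600 / 908,812,800 = 2.
Bit depth = 2 × 8 = 16 bits.

16 bits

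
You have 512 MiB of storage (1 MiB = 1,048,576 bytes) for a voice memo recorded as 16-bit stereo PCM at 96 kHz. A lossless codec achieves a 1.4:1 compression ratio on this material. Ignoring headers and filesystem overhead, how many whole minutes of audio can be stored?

32 minutes

Uncompressed byte rate = 96,000 × 2 × 2 = 384,000 bytes/s.
After 1.4:1 compression, effective rate ≈ 274285.71 bytes/s.
Capacity = 512 × 1,048,576 = 536,870,912 bytes.
536,870,912 / effective rate ≈ 1957.34 s → 32 minutes.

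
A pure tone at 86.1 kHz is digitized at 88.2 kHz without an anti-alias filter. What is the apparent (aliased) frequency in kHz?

2.1 kHz

Nyquist = 88,200/2 = 44,100 Hz; 86,100 Hz exceeds it.
Alias = |86,100 − 1×88,200| = |86,100 − 88,200| = 2,100 Hz = 2.1 kHz.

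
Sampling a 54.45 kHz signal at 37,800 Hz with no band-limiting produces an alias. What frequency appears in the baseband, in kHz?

16.65 kHz

Nyquist = 37,800/2 = 18,900 Hz; 54,450 Hz exceeds it.
Alias = |54,450 − 1×37,800| = |54,450 − 37,800| = 16,650 Hz = 16.65 kHz.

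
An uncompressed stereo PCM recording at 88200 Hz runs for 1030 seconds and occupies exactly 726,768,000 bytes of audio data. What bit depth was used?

32 bits

Bytes per sample = 726,768,000 / (88,200 × 1,030 × 2) = 726,768,000 / 181,692,000 = 4.
Bit depth = 4 × 8 = 32 bits.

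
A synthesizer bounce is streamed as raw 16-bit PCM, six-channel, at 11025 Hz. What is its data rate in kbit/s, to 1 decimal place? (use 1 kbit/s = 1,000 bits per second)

1058.4 kbit/s

Bit rate = 11,025 × 16 × 6 = 1,058,400 bits/s.
= 1058.4 kbit/s.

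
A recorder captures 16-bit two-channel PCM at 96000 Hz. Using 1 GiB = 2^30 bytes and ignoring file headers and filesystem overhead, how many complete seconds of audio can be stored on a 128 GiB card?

Uncompressed byte rate = 96,000 × 2 × 2 = 384,000 bytes/s.
Capacity = 128 × 1,073,741,824 = 137,438,953,472 bytes.
137,438,953,472 / 384,000 ≈ 357913.94 s → 357,913 seconds.

357,913 seconds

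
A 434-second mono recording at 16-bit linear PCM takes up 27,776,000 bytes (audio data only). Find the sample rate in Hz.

Bytes = sample_rate × seconds × bytes_per_sample × channels.
sample_rate = 27,776,000 / (434 × 2 × 1) = 27,776,000 / 868 = 32,000 Hz.

32,000 Hz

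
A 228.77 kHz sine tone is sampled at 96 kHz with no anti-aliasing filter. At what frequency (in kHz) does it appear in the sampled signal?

36.77 kHz

Nyquist = 96,000/2 = 48,000 Hz; 228,770 Hz exceeds it.
Alias = |228,770 − 2×96,000| = |228,770 − 192,000| = 36,770 Hz = 36.77 kHz.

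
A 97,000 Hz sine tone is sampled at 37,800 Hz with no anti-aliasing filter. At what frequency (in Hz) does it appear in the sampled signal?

Nyquist = 37,800/2 = 18,900 Hz; 97,000 Hz exceeds it.
Alias = |97,000 − 3×37,800| = |97,000 − 113,400| = 16,400 Hz.

16,400 Hz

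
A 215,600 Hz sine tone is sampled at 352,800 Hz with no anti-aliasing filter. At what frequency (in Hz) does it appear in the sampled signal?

Nyquist = 352,800/2 = 176,400 Hz; 215,600 Hz exceeds it.
Alias = |215,600 − 1×352,800| = |215,600 − 352,800| = 137,200 Hz.

137,200 Hz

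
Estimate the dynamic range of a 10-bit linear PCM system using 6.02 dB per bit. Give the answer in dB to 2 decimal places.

60.20 dB

10 × 6.02 = 60.20 dB.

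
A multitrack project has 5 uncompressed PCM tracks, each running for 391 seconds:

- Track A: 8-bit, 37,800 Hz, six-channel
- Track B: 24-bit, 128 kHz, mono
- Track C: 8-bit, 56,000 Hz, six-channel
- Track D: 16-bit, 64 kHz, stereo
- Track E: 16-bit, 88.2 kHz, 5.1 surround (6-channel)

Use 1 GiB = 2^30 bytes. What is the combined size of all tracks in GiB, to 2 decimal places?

0.82 GiB

Track A: 37,800 × 391 × 1 × 6 = 88,678,800 bytes.
Track B: 128,000 × 391 × 3 × 1 = 150,144,000 bytes.
Track C: 56,000 × 391 × 1 × 6 = 131,376,000 bytes.
Track D: 64,000 × 391 × 2 × 2 = 100,096,000 bytes.
Track E: 88,200 × 391 × 2 × 6 = 413,834,400 bytes.
Total = 884,129,200 bytes = 0.82 GiB.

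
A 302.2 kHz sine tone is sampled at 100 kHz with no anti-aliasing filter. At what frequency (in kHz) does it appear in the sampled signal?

Nyquist = 100,000/2 = 50,000 Hz; 302,200 Hz exceeds it.
Alias = |302,200 − 3×100,000| = |302,200 − 300,000| = 2,200 Hz = 2.2 kHz.

2.2 kHz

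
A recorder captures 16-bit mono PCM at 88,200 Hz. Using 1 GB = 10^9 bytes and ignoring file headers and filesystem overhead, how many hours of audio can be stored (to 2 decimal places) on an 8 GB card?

12.60 hours

Uncompressed byte rate = 88,200 × 2 × 1 = 176,400 bytes/s.
Capacity = 8 × 1,000,000,000 = 8,000,000,000 bytes.
8,000,000,000 / 176,400 ≈ 45351.47 s → 12.60 hours.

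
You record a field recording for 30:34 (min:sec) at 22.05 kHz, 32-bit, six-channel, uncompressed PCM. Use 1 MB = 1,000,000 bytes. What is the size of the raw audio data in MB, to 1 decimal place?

970.6 MB

Duration = 30:34 (min:sec) = 1,834 s.
Bytes = 22,050 samples/s × 1,834 s × 4 bytes/sample × 6 ch = 970,552,800 bytes.
970,552,800 / 1,000,000 = 970.6 MB.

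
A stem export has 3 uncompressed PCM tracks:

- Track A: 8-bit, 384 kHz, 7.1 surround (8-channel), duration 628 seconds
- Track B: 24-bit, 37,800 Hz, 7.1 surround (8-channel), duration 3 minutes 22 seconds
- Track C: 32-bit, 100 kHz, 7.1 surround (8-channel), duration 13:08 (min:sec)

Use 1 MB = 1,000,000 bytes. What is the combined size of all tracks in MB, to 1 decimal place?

Track A: 384,000 × 628 × 1 × 8 = 1,929,216,000 bytes.
Track B: 3 minutes 22 seconds = 202 s; 37,800 × 202 × 3 × 8 = 183,254,400 bytes.
Track C: 13:08 (min:sec) = 788 s; 100,000 × 788 × 4 × 8 = 2,521,600,000 bytes.
Total = 4,634,070,400 bytes = 4634.1 MB.

4634.1 MB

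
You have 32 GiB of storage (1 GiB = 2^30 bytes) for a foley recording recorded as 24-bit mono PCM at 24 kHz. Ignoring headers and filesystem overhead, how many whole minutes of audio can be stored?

7,953 minutes

Uncompressed byte rate = 24,000 × 3 × 1 = 72,000 bytes/s.
Capacity = 32 × 1,073,741,824 = 34,359,738,368 bytes.
34,359,738,368 / 72,000 ≈ 477218.59 s → 7,953 minutes.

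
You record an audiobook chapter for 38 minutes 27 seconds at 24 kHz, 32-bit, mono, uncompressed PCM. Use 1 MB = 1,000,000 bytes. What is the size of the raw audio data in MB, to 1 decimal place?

Duration = 38 minutes 27 seconds = 2,307 s.
Bytes = 24,000 samples/s × 2,307 s × 4 bytes/sample × 1 ch = 221,472,000 bytes.
221,472,000 / 1,000,000 = 221.5 MB.

221.5 MB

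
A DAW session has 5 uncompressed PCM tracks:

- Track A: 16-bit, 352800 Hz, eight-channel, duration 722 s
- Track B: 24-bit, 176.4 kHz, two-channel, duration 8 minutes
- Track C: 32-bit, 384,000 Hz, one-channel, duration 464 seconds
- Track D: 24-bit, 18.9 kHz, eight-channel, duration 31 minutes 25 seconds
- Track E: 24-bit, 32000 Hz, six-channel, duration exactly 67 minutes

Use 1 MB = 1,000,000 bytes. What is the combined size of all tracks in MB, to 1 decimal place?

8466.8 MB

Track A: 352,800 × 722 × 2 × 8 = 4,075,545,600 bytes.
Track B: 8 minutes = 480 s; 176,400 × 480 × 3 × 2 = 508,032,000 bytes.
Track C: 384,000 × 464 × 4 × 1 = 712,704,000 bytes.
Track D: 31 minutes 25 seconds = 1,885 s; 18,900 × 1,885 × 3 × 8 = 855,036,000 bytes.
Track E: exactly 67 minutes = 4,020 s; 32,000 × 4,020 × 3 × 6 = 2,315,520,000 bytes.
Total = 8,466,837,600 bytes = 8466.8 MB.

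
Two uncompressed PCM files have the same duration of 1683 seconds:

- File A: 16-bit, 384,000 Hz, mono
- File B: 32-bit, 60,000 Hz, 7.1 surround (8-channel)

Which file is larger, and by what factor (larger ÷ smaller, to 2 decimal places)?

File A: 384,000 × 2 × 1 = 768,000 bytes/s.
File B: 60,000 × 4 × 8 = 1,920,000 bytes/s.
File B is larger; ratio = 3,231,360,000 / 1,292,544,000 = 2.50.

File B, by a factor of 2.50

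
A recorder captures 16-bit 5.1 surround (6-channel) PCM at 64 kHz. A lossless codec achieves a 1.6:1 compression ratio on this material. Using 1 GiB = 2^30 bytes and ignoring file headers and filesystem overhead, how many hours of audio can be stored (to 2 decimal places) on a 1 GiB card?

0.62 hours

Uncompressed byte rate = 64,000 × 2 × 6 = 768,000 bytes/s.
After 1.6:1 compression, effective rate ≈ 480000 bytes/s.
Capacity = 1 × 1,073,741,824 = 1,073,741,824 bytes.
1,073,741,824 / effective rate ≈ 2236.96 s → 0.62 hours.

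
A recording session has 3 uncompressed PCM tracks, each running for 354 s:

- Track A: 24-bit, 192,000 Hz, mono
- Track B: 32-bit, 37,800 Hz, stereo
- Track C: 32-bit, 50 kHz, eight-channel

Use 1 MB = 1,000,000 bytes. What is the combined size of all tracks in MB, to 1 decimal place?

Track A: 192,000 × 354 × 3 × 1 = 203,904,000 bytes.
Track B: 37,800 × 354 × 4 × 2 = 107,049,600 bytes.
Track C: 50,000 × 354 × 4 × 8 = 566,400,000 bytes.
Total = 877,353,600 bytes = 877.4 MB.

877.4 MB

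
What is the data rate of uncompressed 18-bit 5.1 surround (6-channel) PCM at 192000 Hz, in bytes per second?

Bit rate = 192,000 × 18 × 6 = 20,736,000 bits/s.
20,736,000 / 8 = 2,592,000 bytes/s.

2,592,000 bytes/s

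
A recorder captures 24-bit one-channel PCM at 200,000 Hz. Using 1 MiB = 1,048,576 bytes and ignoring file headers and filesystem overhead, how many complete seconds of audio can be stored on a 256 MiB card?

Uncompressed byte rate = 200,000 × 3 × 1 = 600,000 bytes/s.
Capacity = 256 × 1,048,576 = 268,435,456 bytes.
268,435,456 / 600,000 ≈ 447.39 s → 447 seconds.

447 seconds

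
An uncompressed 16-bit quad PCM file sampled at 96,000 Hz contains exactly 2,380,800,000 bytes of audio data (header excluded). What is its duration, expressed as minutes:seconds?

51:40

Byte rate = 96,000 × 2 × 4 = 768,000 bytes/s.
Duration = 2,380,800,000 / 768,000 = 3,100 s.
3,100 s = 51:40.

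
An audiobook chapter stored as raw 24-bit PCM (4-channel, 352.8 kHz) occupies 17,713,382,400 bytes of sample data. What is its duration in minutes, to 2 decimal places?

Byte rate = 352,800 × 3 × 4 = 4,233,600 bytes/s.
Duration = 17,713,382,400 / 4,233,600 = 4,184 s.
4,184 s / 60 = 69.73 minutes.

69.73 minutes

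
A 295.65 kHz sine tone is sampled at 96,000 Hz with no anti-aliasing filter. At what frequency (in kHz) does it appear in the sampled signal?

Nyquist = 96,000/2 = 48,000 Hz; 295,650 Hz exceeds it.
Alias = |295,650 − 3×96,000| = |295,650 − 288,000| = 7,650 Hz = 7.65 kHz.

7.65 kHz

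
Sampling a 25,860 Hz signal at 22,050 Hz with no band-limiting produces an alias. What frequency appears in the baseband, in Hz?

Nyquist = 22,050/2 = 11,025 Hz; 25,860 Hz exceeds it.
Alias = |25,860 − 1×22,050| = |25,860 − 22,050| = 3,810 Hz.

3,810 Hz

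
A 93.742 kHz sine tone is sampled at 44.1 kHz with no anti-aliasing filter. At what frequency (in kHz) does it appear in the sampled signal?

5.542 kHz

Nyquist = 44,100/2 = 22,050 Hz; 93,742 Hz exceeds it.
Alias = |93,742 − 2×44,100| = |93,742 − 88,200| = 5,542 Hz = 5.542 kHz.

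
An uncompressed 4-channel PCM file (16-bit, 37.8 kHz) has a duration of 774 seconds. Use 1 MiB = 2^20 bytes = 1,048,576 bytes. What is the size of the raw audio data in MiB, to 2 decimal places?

Bytes = 37,800 samples/s × 774 s × 2 bytes/sample × 4 ch = 234,057,600 bytes.
234,057,600 / 1,048,576 = 223.21 MiB.

223.21 MiB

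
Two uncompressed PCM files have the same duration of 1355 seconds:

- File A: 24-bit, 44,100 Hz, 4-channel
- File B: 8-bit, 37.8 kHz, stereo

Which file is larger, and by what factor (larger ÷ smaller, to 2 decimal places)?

File A, by a factor of 7.00

File A: 44,100 × 3 × 4 = 529,200 bytes/s.
File B: 37,800 × 1 × 2 = 75,600 bytes/s.
File A is larger; ratio = 717,066,000 / 102,438,000 = 7.00.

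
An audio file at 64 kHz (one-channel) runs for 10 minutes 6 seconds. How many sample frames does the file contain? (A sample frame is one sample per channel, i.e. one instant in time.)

38,784,000 sample frames

10 minutes 6 seconds = 606 s.
64,000 samples/s × 606 s = 38,784,000 frames.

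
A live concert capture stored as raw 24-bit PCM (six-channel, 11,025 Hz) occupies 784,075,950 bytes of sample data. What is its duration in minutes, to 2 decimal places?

Byte rate = 11,025 × 3 × 6 = 198,450 bytes/s.
Duration = 784,075,950 / 198,450 = 3,951 s.
3,951 s / 60 = 65.85 minutes.

65.85 minutes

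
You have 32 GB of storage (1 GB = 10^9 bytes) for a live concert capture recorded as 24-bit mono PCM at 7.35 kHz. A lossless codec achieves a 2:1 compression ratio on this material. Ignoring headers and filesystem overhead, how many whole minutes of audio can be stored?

Uncompressed byte rate = 7,350 × 3 × 1 = 22,050 bytes/s.
After 2:1 compression, effective rate ≈ 11025 bytes/s.
Capacity = 32 × 1,000,000,000 = 32,000,000,000 bytes.
32,000,000,000 / effective rate ≈ 2902494.33 s → 48,374 minutes.

48,374 minutes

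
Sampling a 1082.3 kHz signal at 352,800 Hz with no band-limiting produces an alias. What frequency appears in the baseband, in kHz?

Nyquist = 352,800/2 = 176,400 Hz; 1,082,300 Hz exceeds it.
Alias = |1,082,300 − 3×352,800| = |1,082,300 − 1,058,400| = 23,900 Hz = 23.9 kHz.

23.9 kHz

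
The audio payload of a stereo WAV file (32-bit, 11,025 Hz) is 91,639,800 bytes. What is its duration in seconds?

Byte rate = 11,025 × 4 × 2 = 88,200 bytes/s.
Duration = 91,639,800 / 88,200 = 1,039 s.

1,039 seconds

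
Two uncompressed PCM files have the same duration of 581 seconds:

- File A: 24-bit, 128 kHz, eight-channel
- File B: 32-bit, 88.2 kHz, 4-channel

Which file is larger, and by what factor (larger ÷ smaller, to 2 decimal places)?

File A: 128,000 × 3 × 8 = 3,072,000 bytes/s.
File B: 88,200 × 4 × 4 = 1,411,200 bytes/s.
File A is larger; ratio = 1,784,832,000 / 819,907,200 = 2.18.

File A, by a factor of 2.18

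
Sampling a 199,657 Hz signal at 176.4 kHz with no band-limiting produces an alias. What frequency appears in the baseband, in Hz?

23,257 Hz

Nyquist = 176,400/2 = 88,200 Hz; 199,657 Hz exceeds it.
Alias = |199,657 − 1×176,400| = |199,657 − 176,400| = 23,257 Hz.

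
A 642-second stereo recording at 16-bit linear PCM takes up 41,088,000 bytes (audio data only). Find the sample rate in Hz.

16,000 Hz

Bytes = sample_rate × seconds × bytes_per_sample × channels.
sample_rate = 41,088,000 / (642 × 2 × 2) = 41,088,000 / 2,568 = 16,000 Hz.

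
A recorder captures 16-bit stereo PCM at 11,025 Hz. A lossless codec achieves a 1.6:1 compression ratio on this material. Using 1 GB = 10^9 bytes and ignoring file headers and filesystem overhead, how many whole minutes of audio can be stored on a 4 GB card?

Uncompressed byte rate = 11,025 × 2 × 2 = 44,100 bytes/s.
After 1.6:1 compression, effective rate ≈ 27562.5 bytes/s.
Capacity = 4 × 1,000,000,000 = 4,000,000,000 bytes.
4,000,000,000 / effective rate ≈ 145124.72 s → 2,418 minutes.

2,418 minutes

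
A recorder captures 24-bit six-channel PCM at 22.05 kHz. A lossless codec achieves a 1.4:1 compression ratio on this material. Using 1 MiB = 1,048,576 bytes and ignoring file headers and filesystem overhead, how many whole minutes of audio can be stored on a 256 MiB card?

Uncompressed byte rate = 22,050 × 3 × 6 = 396,900 bytes/s.
After 1.4:1 compression, effective rate ≈ 283500 bytes/s.
Capacity = 256 × 1,048,576 = 268,435,456 bytes.
268,435,456 / effective rate ≈ 946.86 s → 15 minutes.

15 minutes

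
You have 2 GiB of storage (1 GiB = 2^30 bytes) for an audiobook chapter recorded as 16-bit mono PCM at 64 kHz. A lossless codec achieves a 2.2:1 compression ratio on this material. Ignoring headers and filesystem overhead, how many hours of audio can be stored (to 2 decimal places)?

10.25 hours

Uncompressed byte rate = 64,000 × 2 × 1 = 128,000 bytes/s.
After 2.2:1 compression, effective rate ≈ 58181.82 bytes/s.
Capacity = 2 × 1,073,741,824 = 2,147,483,648 bytes.
2,147,483,648 / effective rate ≈ 36909.88 s → 10.25 hours.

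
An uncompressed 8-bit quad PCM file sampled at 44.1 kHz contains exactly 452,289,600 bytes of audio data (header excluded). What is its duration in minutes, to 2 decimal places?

42.73 minutes

Byte rate = 44,100 × 1 × 4 = 176,400 bytes/s.
Duration = 452,289,600 / 176,400 = 2,564 s.
2,564 s / 60 = 42.73 minutes.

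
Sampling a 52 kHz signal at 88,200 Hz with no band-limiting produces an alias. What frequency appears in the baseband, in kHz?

36.2 kHz

Nyquist = 88,200/2 = 44,100 Hz; 52,000 Hz exceeds it.
Alias = |52,000 − 1×88,200| = |52,000 − 88,200| = 36,200 Hz = 36.2 kHz.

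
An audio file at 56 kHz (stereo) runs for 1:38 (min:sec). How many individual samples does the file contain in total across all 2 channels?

1:38 (min:sec) = 98 s.
56,000 × 98 s × 2 ch = 10,976,000 samples.

10,976,000 samples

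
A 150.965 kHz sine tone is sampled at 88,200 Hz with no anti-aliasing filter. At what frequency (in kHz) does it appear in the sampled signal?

Nyquist = 88,200/2 = 44,100 Hz; 150,965 Hz exceeds it.
Alias = |150,965 − 2×88,200| = |150,965 − 176,400| = 25,435 Hz = 25.435 kHz.

25.435 kHz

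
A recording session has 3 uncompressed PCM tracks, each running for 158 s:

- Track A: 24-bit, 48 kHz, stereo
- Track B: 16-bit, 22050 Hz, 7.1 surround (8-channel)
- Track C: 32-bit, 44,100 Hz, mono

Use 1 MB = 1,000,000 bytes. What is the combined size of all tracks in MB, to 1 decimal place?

Track A: 48,000 × 158 × 3 × 2 = 45,504,000 bytes.
Track B: 22,050 × 158 × 2 × 8 = 55,742,400 bytes.
Track C: 44,100 × 158 × 4 × 1 = 27,871,200 bytes.
Total = 129,117,600 bytes = 129.1 MB.

129.1 MB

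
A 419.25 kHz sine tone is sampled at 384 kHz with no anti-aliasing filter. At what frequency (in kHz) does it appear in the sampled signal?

Nyquist = 384,000/2 = 192,000 Hz; 419,250 Hz exceeds it.
Alias = |419,250 − 1×384,000| = |419,250 − 384,000| = 35,250 Hz = 35.25 kHz.

35.25 kHz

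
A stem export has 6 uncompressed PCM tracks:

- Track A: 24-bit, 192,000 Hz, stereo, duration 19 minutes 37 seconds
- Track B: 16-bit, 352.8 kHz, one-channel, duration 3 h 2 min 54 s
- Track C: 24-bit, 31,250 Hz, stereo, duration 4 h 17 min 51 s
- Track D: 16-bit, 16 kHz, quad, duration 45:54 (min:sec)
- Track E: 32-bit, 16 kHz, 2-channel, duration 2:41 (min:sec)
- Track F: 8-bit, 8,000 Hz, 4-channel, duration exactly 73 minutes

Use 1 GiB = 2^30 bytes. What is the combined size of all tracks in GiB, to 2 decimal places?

Track A: 19 minutes 37 seconds = 1,177 s; 192,000 × 1,177 × 3 × 2 = 1,355,904,000 bytes.
Track B: 3 h 2 min 54 s = 10,974 s; 352,800 × 10,974 × 2 × 1 = 7,743,254,400 bytes.
Track C: 4 h 17 min 51 s = 15,471 s; 31,250 × 15,471 × 3 × 2 = 2,900,812,500 bytes.
Track D: 45:54 (min:sec) = 2,754 s; 16,000 × 2,754 × 2 × 4 = 352,512,000 bytes.
Track E: 2:41 (min:sec) = 161 s; 16,000 × 161 × 4 × 2 = 20,608,000 bytes.
Track F: exactly 73 minutes = 4,380 s; 8,000 × 4,380 × 1 × 4 = 140,160,000 bytes.
Total = 12,513,250,900 bytes = 11.65 GiB.

11.65 GiB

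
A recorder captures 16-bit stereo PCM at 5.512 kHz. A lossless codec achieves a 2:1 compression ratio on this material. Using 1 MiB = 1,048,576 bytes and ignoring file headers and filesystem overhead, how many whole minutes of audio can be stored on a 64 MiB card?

Uncompressed byte rate = 5,512 × 2 × 2 = 22,048 bytes/s.
After 2:1 compression, effective rate ≈ 11024 bytes/s.
Capacity = 64 × 1,048,576 = 67,108,864 bytes.
67,108,864 / effective rate ≈ 6087.52 s → 101 minutes.

101 minutes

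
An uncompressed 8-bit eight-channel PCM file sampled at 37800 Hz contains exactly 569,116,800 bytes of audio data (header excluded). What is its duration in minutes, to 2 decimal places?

Byte rate = 37,800 × 1 × 8 = 302,400 bytes/s.
Duration = 569,116,800 / 302,400 = 1,882 s.
1,882 s / 60 = 31.37 minutes.

31.37 minutes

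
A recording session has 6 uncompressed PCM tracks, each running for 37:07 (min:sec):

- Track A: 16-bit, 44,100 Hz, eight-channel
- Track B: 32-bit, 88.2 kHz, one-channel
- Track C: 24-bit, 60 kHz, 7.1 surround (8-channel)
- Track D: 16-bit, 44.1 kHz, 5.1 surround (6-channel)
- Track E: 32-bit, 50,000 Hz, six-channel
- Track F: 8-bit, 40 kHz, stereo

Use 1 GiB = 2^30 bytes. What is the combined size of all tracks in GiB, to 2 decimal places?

8.93 GiB

37:07 (min:sec) = 2,227 s.
Track A: 44,100 × 2,227 × 2 × 8 = 1,571,371,200 bytes.
Track B: 88,200 × 2,227 × 4 × 1 = 785,685,600 bytes.
Track C: 60,000 × 2,227 × 3 × 8 = 3,206,880,000 bytes.
Track D: 44,100 × 2,227 × 2 × 6 = 1,178,528,400 bytes.
Track E: 50,000 × 2,227 × 4 × 6 = 2,672,400,000 bytes.
Track F: 40,000 × 2,227 × 1 × 2 = 178,160,000 bytes.
Total = 9,593,025,200 bytes = 8.93 GiB.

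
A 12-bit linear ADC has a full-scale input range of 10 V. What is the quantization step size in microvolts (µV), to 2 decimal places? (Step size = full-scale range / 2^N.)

10 V / 2^12 = 10 / 4,096 V = 2441.41 µV.

2441.41 µV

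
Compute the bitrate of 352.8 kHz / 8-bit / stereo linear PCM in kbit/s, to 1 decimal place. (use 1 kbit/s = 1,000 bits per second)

Bit rate = 352,800 × 8 × 2 = 5,644,800 bits/s.
= 5644.8 kbit/s.

5644.8 kbit/s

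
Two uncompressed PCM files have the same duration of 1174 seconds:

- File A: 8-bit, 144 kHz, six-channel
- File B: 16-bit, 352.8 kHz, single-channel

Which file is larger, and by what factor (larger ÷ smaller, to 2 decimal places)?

File A, by a factor of 1.22

File A: 144,000 × 1 × 6 = 864,000 bytes/s.
File B: 352,800 × 2 × 1 = 705,600 bytes/s.
File A is larger; ratio = 1,014,336,000 / 828,374,400 = 1.22.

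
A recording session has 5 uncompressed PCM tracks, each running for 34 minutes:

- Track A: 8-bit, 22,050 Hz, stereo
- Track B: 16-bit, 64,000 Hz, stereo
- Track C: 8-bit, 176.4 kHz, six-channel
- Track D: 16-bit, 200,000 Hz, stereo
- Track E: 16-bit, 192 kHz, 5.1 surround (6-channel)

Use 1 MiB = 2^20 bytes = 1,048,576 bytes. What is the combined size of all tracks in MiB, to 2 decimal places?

8681.77 MiB

34 minutes = 2,040 s.
Track A: 22,050 × 2,040 × 1 × 2 = 89,964,000 bytes.
Track B: 64,000 × 2,040 × 2 × 2 = 522,240,000 bytes.
Track C: 176,400 × 2,040 × 1 × 6 = 2,159,136,000 bytes.
Track D: 200,000 × 2,040 × 2 × 2 = 1,632,000,000 bytes.
Track E: 192,000 × 2,040 × 2 × 6 = 4,700,160,000 bytes.
Total = 9,103,500,000 bytes = 8681.77 MiB.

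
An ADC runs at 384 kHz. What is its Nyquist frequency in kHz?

192 kHz

Nyquist frequency = sample rate / 2 = 384,000 / 2 = 192 kHz.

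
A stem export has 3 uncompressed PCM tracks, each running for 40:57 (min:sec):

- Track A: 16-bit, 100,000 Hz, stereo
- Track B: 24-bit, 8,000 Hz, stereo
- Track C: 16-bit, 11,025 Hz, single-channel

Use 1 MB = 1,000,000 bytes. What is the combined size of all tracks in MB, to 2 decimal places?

40:57 (min:sec) = 2,457 s.
Track A: 100,000 × 2,457 × 2 × 2 = 982,800,000 bytes.
Track B: 8,000 × 2,457 × 3 × 2 = 117,936,000 bytes.
Track C: 11,025 × 2,457 × 2 × 1 = 54,176,850 bytes.
Total = 1,154,912,850 bytes = 1154.91 MB.

1154.91 MB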